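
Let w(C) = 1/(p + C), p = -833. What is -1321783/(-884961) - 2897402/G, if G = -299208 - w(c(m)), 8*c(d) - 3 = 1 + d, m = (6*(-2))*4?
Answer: 2481604323065678/222024243144627 ≈ 11.177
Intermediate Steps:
m = -48 (m = -12*4 = -48)
c(d) = ½ + d/8 (c(d) = 3/8 + (1 + d)/8 = 3/8 + (⅛ + d/8) = ½ + d/8)
w(C) = 1/(-833 + C)
G = -501771814/1677 (G = -299208 - 1/(-833 + (½ + (⅛)*(-48))) = -299208 - 1/(-833 + (½ - 6)) = -299208 - 1/(-833 - 11/2) = -299208 - 1/(-1677/2) = -299208 - 1*(-2/1677) = -299208 + 2/1677 = -501771814/1677 ≈ -2.9921e+5)
-1321783/(-884961) - 2897402/G = -1321783/(-884961) - 2897402/(-501771814/1677) = -1321783*(-1/884961) - 2897402*(-1677/501771814) = 1321783/884961 + 2429471577/250885907 = 2481604323065678/222024243144627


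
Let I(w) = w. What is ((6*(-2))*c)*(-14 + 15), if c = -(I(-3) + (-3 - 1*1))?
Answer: -84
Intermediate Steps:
c = 7 (c = -(-3 + (-3 - 1*1)) = -(-3 + (-3 - 1)) = -(-3 - 4) = -1*(-7) = 7)
((6*(-2))*c)*(-14 + 15) = ((6*(-2))*7)*(-14 + 15) = -12*7*1 = -84*1 = -84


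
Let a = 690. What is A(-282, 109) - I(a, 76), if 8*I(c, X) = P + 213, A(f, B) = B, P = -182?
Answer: 841/8 ≈ 105.13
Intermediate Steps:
I(c, X) = 31/8 (I(c, X) = (-182 + 213)/8 = (⅛)*31 = 31/8)
A(-282, 109) - I(a, 76) = 109 - 1*31/8 = 109 - 31/8 = 841/8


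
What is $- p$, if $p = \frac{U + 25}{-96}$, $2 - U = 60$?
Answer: $- \frac{11}{32} \approx -0.34375$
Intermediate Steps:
$U = -58$ ($U = 2 - 60 = -58$)
$p = \frac{11}{32}$ ($p = \frac{-58 + 25}{-96} = \left(- \frac{1}{96}\right) \left(-33\right) = \frac{11}{32} \approx 0.34375$)
$- p = \left(-1\right) \frac{11}{32} = - \frac{11}{32}$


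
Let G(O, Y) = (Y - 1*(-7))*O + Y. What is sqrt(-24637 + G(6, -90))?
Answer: 5*I*sqrt(1009) ≈ 158.82*I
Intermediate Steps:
G(O, Y) = Y + O*(7 + Y) (G(O, Y) = (Y + 7)*O + Y = (7 + Y)*O + Y = O*(7 + Y) + Y = Y + O*(7 + Y))
sqrt(-24637 + G(6, -90)) = sqrt(-24637 + (-90 + 7*6 + 6*(-90))) = sqrt(-24637 + (-90 + 42 - 540)) = sqrt(-24637 - 588) = sqrt(-25225) = 5*I*sqrt(1009)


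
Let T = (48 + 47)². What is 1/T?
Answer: 1/9025 ≈ 0.00011080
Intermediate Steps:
T = 9025 (T = 95² = 9025)
1/T = 1/9025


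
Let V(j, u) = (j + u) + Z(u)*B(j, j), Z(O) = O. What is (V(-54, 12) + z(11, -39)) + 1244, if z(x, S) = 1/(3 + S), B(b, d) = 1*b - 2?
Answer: 19079/36 ≈ 529.97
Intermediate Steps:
B(b, d) = -2 + b (B(b, d) = b - 2 = -2 + b)
V(j, u) = j + u + u*(-2 + j) (V(j, u) = (j + u) + u*(-2 + j) = j + u + u*(-2 + j))
(V(-54, 12) + z(11, -39)) + 1244 = ((-54 - 1*12 - 54*12) + 1/(3 - 39)) + 1244 = ((-54 - 12 - 648) + 1/(-36)) + 1244 = (-714 - 1/36) + 1244 = -25705/36 + 1244 = 19079/36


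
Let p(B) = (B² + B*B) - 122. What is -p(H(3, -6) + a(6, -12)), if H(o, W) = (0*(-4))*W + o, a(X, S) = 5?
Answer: -6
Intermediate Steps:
H(o, W) = o (H(o, W) = 0*W + o = 0 + o = o)
p(B) = -122 + 2*B² (p(B) = (B² + B²) - 122 = 2*B² - 122 = -122 + 2*B²)
-p(H(3, -6) + a(6, -12)) = -(-122 + 2*(3 + 5)²) = -(-122 + 2*8²) = -(-122 + 2*64) = -(-122 + 128) = -1*6 = -6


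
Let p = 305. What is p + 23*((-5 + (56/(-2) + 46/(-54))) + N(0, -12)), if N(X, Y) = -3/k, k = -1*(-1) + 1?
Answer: -27437/54 ≈ -508.09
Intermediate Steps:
k = 2 (k = 1 + 1 = 2)
N(X, Y) = -3/2
p + 23*((-5 + (56/(-2) + 46/(-54))) + N(0, -12)) = 305 + 23*((-5 + (56/(-2) + 46/(-54))) - 3/2) = 305 + 23*((-5 + (56*(-½) + 46*(-1/54))) - 3/2) = 305 + 23*((-5 + (-28 - 23/27)) - 3/2) = 305 + 23*((-5 - 779/27) - 3/2) = 305 + 23*(-914/27 - 3/2) = 305 + 23*(-1909/54) = 305 - 43907/54 = -27437/54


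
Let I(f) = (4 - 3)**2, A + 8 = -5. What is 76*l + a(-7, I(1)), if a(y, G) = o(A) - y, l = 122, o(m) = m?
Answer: 9266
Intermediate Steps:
A = -13 (A = -8 - 5 = -13)
I(f) = 1 (I(f) = 1**2 = 1)
a(y, G) = -13 - y
76*l + a(-7, I(1)) = 76*122 + (-13 - 1*(-7)) = 9272 + (-13 + 7) = 9272 - 6 = 9266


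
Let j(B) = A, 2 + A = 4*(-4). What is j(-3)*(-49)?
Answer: 882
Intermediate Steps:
A = -18 (A = -2 + 4*(-4) = -2 - 16 = -18)
j(B) = -18
j(-3)*(-49) = -18*(-49) = 882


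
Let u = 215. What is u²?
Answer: 46225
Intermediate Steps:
u² = 215² = 46225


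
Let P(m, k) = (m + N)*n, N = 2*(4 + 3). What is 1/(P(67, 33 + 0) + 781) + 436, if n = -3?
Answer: 234569/538 ≈ 436.00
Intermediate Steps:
N = 14 (N = 2*7 = 14)
P(m, k) = -42 - 3*m (P(m, k) = (m + 14)*(-3) = (14 + m)*(-3) = -42 - 3*m)
1/(P(67, 33 + 0) + 781) + 436 = 1/((-42 - 3*67) + 781) + 436 = 1/((-42 - 201) + 781) + 436 = 1/(-243 + 781) + 436 = 1/538 + 436 = 234569/538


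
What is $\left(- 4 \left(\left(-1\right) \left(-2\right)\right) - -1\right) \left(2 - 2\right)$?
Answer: $0$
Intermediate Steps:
$\left(- 4 \left(\left(-1\right) \left(-2\right)\right) - -1\right) \left(2 - 2\right) = \left(\left(-4\right) 2 + 1\right) 0 = \left(-8 + 1\right) 0 = \left(-7\right) 0 = 0$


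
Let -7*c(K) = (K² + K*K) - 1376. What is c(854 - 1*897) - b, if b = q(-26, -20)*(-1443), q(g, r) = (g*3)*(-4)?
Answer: 3149190/7 ≈ 4.4988e+5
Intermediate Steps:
c(K) = 1376/7 - 2*K²/7 (c(K) = -((K² + K*K) - 1376)/7 = -((K² + K²) - 1376)/7 = -(2*K² - 1376)/7 = -(-1376 + 2*K²)/7 = 1376/7 - 2*K²/7)
q(g, r) = -12*g (q(g, r) = (3*g)*(-4) = -12*g)
b = -450216 (b = -12*(-26)*(-1443) = 312*(-1443) = -450216)
c(854 - 1*897) - b = (1376/7 - 2*(854 - 1*897)²/7) - 1*(-450216) = (1376/7 - 2*(854 - 897)²/7) + 450216 = (1376/7 - 2/7*(-43)²) + 450216 = (1376/7 - 2/7*1849) + 450216 = (1376/7 - 3698/7) + 450216 = -2322/7 + 450216 = 3149190/7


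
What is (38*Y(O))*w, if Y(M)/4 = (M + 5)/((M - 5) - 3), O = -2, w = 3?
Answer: -684/5 ≈ -136.80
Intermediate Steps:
Y(M) = 4*(5 + M)/(-8 + M) (Y(M) = 4*((M + 5)/((M - 5) - 3)) = 4*((5 + M)/((-5 + M) - 3)) = 4*((5 + M)/(-8 + M)) = 4*(5 + M)/(-8 + M))
(38*Y(O))*w = (38*(4*(5 - 2)/(-8 - 2)))*3 = (38*(4*3/(-10)))*3 = (38*(4*(-⅒)*3))*3 = (38*(-6/5))*3 = -228/5*3 = -684/5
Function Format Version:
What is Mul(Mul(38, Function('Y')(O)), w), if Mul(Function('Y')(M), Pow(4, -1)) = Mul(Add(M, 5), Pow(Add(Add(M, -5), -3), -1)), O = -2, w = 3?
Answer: Rational(-684, 5) ≈ -136.80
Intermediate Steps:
Function('Y')(M) = Mul(4, Pow(Add(-8, M), -1), Add(5, M)) (Function('Y')(M) = Mul(4, Mul(Add(M, 5), Pow(Add(Add(M, -5), -3), -1))) = Mul(4, Mul(Add(5, M), Pow(Add(Add(-5, M), -3), -1))) = Mul(4, Mul(Add(5, M), Pow(Add(-8, M), -1))) = Mul(4, Mul(Pow(Add(-8, M), -1), Add(5, M))) = Mul(4, Pow(Add(-8, M), -1), Add(5, M)))
Mul(Mul(38, Function('Y')(O)), w) = Mul(Mul(38, Mul(4, Pow(Add(-8, -2), -1), Add(5, -2))), 3) = Mul(Mul(38, Mul(4, Pow(-10, -1), 3)), 3) = Mul(Mul(38, Mul(4, Rational(-1, 10), 3)), 3) = Mul(Mul(38, Rational(-6, 5)), 3) = Mul(Rational(-228, 5), 3) = Rational(-684, 5)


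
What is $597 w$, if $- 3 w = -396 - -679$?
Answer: $-56317$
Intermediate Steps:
$w = - \frac{283}{3}$ ($w = - \frac{-396 - -679}{3} = - \frac{-396 + 679}{3} = \left(- \frac{1}{3}\right) 283 = - \frac{283}{3} \approx -94.333$)
$597 w = 597 \left(- \frac{283}{3}\right) = -56317$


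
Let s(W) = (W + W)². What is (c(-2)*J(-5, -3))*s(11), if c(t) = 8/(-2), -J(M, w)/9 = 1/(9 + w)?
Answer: 2904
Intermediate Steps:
J(M, w) = -9/(9 + w)
s(W) = 4*W² (s(W) = (2*W)² = 4*W²)
c(t) = -4 (c(t) = 8*(-½) = -4)
(c(-2)*J(-5, -3))*s(11) = (-(-36)/(9 - 3))*(4*11²) = (-(-36)/6)*(4*121) = -(-36)/6*484 = -4*(-3/2)*484 = 6*484 = 2904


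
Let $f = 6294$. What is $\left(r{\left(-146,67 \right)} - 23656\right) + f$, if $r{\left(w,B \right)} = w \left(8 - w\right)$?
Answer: $-39846$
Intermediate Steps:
$\left(r{\left(-146,67 \right)} - 23656\right) + f = \left(- 146 \left(8 - -146\right) - 23656\right) + 6294 = \left(- 146 \left(8 + 146\right) - 23656\right) + 6294 = \left(\left(-146\right) 154 - 23656\right) + 6294 = \left(-22484 - 23656\right) + 6294 = -46140 + 6294 = -39846$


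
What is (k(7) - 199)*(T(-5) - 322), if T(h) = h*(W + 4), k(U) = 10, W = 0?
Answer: 64638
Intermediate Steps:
T(h) = 4*h (T(h) = h*(0 + 4) = h*4 = 4*h)
(k(7) - 199)*(T(-5) - 322) = (10 - 199)*(4*(-5) - 322) = -189*(-20 - 322) = -189*(-342) = 64638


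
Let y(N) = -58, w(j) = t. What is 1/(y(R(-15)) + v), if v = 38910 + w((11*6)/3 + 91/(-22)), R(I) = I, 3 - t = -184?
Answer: 1/39039 ≈ 2.5615e-5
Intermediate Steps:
t = 187 (t = 3 - 1*(-184) = 3 + 184 = 187)
w(j) = 187
v = 39097 (v = 38910 + 187 = 39097)
1/(y(R(-15)) + v) = 1/(-58 + 39097) = 1/39039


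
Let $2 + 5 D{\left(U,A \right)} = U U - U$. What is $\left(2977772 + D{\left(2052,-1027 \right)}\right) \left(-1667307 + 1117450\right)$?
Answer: $-2100179911214$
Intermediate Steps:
$D{\left(U,A \right)} = - \frac{2}{5} - \frac{U}{5} + \frac{U^{2}}{5}$ ($D{\left(U,A \right)} = - \frac{2}{5} + \frac{U U - U}{5} = - \frac{2}{5} + \frac{U^{2} - U}{5} = - \frac{2}{5} + \left(- \frac{U}{5} + \frac{U^{2}}{5}\right) = - \frac{2}{5} - \frac{U}{5} + \frac{U^{2}}{5}$)
$\left(2977772 + D{\left(2052,-1027 \right)}\right) \left(-1667307 + 1117450\right) = \left(2977772 - \left(\frac{2054}{5} - \frac{4210704}{5}\right)\right) \left(-1667307 + 1117450\right) = \left(2977772 - -841730\right) \left(-549857\right) = \left(2977772 + 841730\right) \left(-549857\right) = 3819502 \left(-549857\right) = -2100179911214$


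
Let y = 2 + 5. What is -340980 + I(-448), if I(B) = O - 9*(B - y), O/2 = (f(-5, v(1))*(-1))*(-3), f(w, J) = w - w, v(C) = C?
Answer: -336885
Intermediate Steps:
f(w, J) = 0
y = 7
O = 0 (O = 2*((0*(-1))*(-3)) = 2*(0*(-3)) = 2*0 = 0)
I(B) = 63 - 9*B (I(B) = 0 - 9*(B - 1*7) = 0 - 9*(B - 7) = 0 - 9*(-7 + B) = 0 + (63 - 9*B) = 63 - 9*B)
-340980 + I(-448) = -340980 + (63 - 9*(-448)) = -340980 + (63 + 4032) = -340980 + 4095 = -336885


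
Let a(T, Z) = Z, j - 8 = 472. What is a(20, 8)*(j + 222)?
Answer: 5616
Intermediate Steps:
j = 480 (j = 8 + 472 = 480)
a(20, 8)*(j + 222) = 8*(480 + 222) = 8*702 = 5616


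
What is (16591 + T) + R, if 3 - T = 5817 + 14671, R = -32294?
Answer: -36188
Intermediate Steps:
T = -20485 (T = 3 - (5817 + 14671) = 3 - 1*20488 = 3 - 20488 = -20485)
(16591 + T) + R = (16591 - 20485) - 32294 = -3894 - 32294 = -36188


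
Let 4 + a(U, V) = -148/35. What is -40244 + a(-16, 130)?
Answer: -1408828/35 ≈ -40252.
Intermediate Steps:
a(U, V) = -288/35 (a(U, V) = -4 - 148/35 = -288/35)
-40244 + a(-16, 130) = -40244 - 288/35 = -1408828/35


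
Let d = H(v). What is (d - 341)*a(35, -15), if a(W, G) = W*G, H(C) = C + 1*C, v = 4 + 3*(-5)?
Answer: 190575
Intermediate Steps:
v = -11 (v = 4 - 15 = -11)
H(C) = 2*C (H(C) = C + C = 2*C)
d = -22 (d = 2*(-11) = -22)
a(W, G) = G*W
(d - 341)*a(35, -15) = (-22 - 341)*(-15*35) = -363*(-525) = 190575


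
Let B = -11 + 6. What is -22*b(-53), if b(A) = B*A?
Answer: -5830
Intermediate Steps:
B = -5
b(A) = -5*A
-22*b(-53) = -(-110)*(-53) = -22*265 = -5830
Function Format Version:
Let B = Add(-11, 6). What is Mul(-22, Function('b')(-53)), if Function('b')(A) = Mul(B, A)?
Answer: -5830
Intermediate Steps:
B = -5
Function('b')(A) = Mul(-5, A)
Mul(-22, Function('b')(-53)) = Mul(-22, Mul(-5, -53)) = Mul(-22, 265) = -5830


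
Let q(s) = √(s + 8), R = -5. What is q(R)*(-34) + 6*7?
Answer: 42 - 34*√3 ≈ -16.890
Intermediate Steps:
q(s) = √(8 + s)
q(R)*(-34) + 6*7 = √(8 - 5)*(-34) + 6*7 = √3*(-34) + 42 = -34*√3 + 42 = 42 - 34*√3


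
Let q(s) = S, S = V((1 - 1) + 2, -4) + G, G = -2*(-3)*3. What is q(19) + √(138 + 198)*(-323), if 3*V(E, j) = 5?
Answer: 59/3 - 1292*√21 ≈ -5901.0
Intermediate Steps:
G = 18 (G = 6*3 = 18)
V(E, j) = 5/3 (V(E, j) = (⅓)*5 = 5/3)
S = 59/3 (S = 5/3 + 18 = 59/3 ≈ 19.667)
q(s) = 59/3
q(19) + √(138 + 198)*(-323) = 59/3 + √(138 + 198)*(-323) = 59/3 + √336*(-323) = 59/3 + (4*√21)*(-323) = 59/3 - 1292*√21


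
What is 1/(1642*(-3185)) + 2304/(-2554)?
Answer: -6024696317/6678416290 ≈ -0.90211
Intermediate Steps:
1/(1642*(-3185)) + 2304/(-2554) = (1/1642)*(-1/3185) + 2304*(-1/2554) = -1/5229770 - 1152/1277 = -6024696317/6678416290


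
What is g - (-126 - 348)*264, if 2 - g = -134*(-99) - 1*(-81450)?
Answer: 30422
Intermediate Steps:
g = -94714 (g = 2 - (-134*(-99) - 1*(-81450)) = 2 - (13266 + 81450) = 2 - 1*94716 = 2 - 94716 = -94714)
g - (-126 - 348)*264 = -94714 - (-126 - 348)*264 = -94714 - (-474)*264 = -94714 - 1*(-125136) = -94714 + 125136 = 30422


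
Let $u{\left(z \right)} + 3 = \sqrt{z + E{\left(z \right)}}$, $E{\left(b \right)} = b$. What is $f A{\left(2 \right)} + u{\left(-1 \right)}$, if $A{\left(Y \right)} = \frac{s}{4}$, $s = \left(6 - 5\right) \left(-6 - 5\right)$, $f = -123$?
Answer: $\frac{1341}{4} + i \sqrt{2} \approx 335.25 + 1.4142 i$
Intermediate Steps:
$u{\left(z \right)} = -3 + \sqrt{2} \sqrt{z}$ ($u{\left(z \right)} = -3 + \sqrt{z + z} = -3 + \sqrt{2 z} = -3 + \sqrt{2} \sqrt{z}$)
$s = -11$ ($s = 1 \left(-11\right) = -11$)
$A{\left(Y \right)} = - \frac{11}{4}$
$f A{\left(2 \right)} + u{\left(-1 \right)} = \left(-123\right) \left(- \frac{11}{4}\right) - \left(3 - \sqrt{2} \sqrt{-1}\right) = \frac{1353}{4} - \left(3 - \sqrt{2} i\right) = \frac{1353}{4} - \left(3 - i \sqrt{2}\right) = \frac{1341}{4} + i \sqrt{2}$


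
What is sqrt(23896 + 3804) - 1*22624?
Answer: -22624 + 10*sqrt(277) ≈ -22458.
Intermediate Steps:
sqrt(23896 + 3804) - 1*22624 = sqrt(27700) - 22624 = 10*sqrt(277) - 22624 = -22624 + 10*sqrt(277)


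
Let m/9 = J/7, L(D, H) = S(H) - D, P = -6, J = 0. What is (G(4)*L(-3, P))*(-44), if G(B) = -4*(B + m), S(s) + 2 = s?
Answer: -3520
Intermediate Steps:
S(s) = -2 + s
L(D, H) = -2 + H - D (L(D, H) = (-2 + H) - D = -2 + H - D)
m = 0 (m = 9*(0/7) = 9*(0*(⅐)) = 9*0 = 0)
G(B) = -4*B (G(B) = -4*(B + 0) = -4*B)
(G(4)*L(-3, P))*(-44) = ((-4*4)*(-2 - 6 - 1*(-3)))*(-44) = -16*(-2 - 6 + 3)*(-44) = -16*(-5)*(-44) = 80*(-44) = -3520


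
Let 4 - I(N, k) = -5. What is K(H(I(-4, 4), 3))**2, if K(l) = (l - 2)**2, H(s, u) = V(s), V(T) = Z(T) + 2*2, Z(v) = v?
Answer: 14641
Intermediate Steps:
V(T) = 4 + T (V(T) = T + 2*2 = T + 4 = 4 + T)
I(N, k) = 9 (I(N, k) = 4 - 1*(-5) = 4 + 5 = 9)
H(s, u) = 4 + s
K(l) = (-2 + l)**2
K(H(I(-4, 4), 3))**2 = ((-2 + (4 + 9))**2)**2 = ((-2 + 13)**2)**2 = (11**2)**2 = 121**2 = 14641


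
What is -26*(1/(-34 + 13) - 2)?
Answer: 1118/21 ≈ 53.238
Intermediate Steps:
-26*(1/(-34 + 13) - 2) = -26*(1/(-21) - 2) = -26*(-1/21 - 2) = -26*(-43/21) = 1118/21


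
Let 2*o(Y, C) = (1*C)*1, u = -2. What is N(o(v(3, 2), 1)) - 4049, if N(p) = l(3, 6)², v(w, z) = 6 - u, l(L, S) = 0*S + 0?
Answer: -4049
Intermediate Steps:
l(L, S) = 0 (l(L, S) = 0 + 0 = 0)
v(w, z) = 8 (v(w, z) = 6 - 1*(-2) = 6 + 2 = 8)
o(Y, C) = C/2 (o(Y, C) = ((1*C)*1)/2 = (C*1)/2 = C/2)
N(p) = 0 (N(p) = 0² = 0)
N(o(v(3, 2), 1)) - 4049 = 0 - 4049 = -4049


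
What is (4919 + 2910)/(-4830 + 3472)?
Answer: -7829/1358 ≈ -5.7651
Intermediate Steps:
(4919 + 2910)/(-4830 + 3472) = 7829/(-1358) = 7829*(-1/1358) = -7829/1358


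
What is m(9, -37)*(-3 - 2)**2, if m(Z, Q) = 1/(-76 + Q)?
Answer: -25/113 ≈ -0.22124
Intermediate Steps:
m(9, -37)*(-3 - 2)**2 = (-3 - 2)**2/(-76 - 37) = (-5)**2/(-113) = -1/113*25 = -25/113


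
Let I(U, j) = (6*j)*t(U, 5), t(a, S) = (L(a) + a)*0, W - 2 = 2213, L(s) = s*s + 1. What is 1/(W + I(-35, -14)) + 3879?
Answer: 8591986/2215 ≈ 3879.0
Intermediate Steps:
L(s) = 1 + s² (L(s) = s² + 1 = 1 + s²)
W = 2215 (W = 2 + 2213 = 2215)
t(a, S) = 0 (t(a, S) = ((1 + a²) + a)*0 = (1 + a + a²)*0 = 0)
I(U, j) = 0 (I(U, j) = (6*j)*0 = 0)
1/(W + I(-35, -14)) + 3879 = 1/(2215 + 0) + 3879 = 1/2215 + 3879 = 8591986/2215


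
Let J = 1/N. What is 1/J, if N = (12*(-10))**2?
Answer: 14400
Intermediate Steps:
N = 14400 (N = (-120)**2 = 14400)
J = 1/14400 ≈ 6.9444e-5
1/J = 1/(1/14400) = 14400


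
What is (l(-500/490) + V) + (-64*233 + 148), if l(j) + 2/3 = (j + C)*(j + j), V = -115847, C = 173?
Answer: -943323935/7203 ≈ -1.3096e+5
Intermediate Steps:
l(j) = -⅔ + 2*j*(173 + j) (l(j) = -⅔ + (j + 173)*(j + j) = -⅔ + (173 + j)*(2*j) = -⅔ + 2*j*(173 + j))
(l(-500/490) + V) + (-64*233 + 148) = ((-⅔ + 2*(-500/490)² + 346*(-500/490)) - 115847) + (-64*233 + 148) = ((-⅔ + 2*(-500*1/490)² + 346*(-500*1/490)) - 115847) + (-14912 + 148) = ((-⅔ + 2*(-50/49)² + 346*(-50/49)) - 115847) - 14764 = ((-⅔ + 2*(2500/2401) - 17300/49) - 115847) - 14764 = ((-⅔ + 5000/2401 - 17300/49) - 115847) - 14764 = (-2532902/7203 - 115847) - 14764 = -836978843/7203 - 14764 = -943323935/7203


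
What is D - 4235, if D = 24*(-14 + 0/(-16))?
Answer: -4571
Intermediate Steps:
D = -336 (D = 24*(-14 + 0*(-1/16)) = 24*(-14 + 0) = 24*(-14) = -336)
D - 4235 = -336 - 4235 = -4571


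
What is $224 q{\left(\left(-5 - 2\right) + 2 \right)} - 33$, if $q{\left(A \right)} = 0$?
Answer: $-33$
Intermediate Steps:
$224 q{\left(\left(-5 - 2\right) + 2 \right)} - 33 = 224 \cdot 0 - 33 = 0 - 33 = -33$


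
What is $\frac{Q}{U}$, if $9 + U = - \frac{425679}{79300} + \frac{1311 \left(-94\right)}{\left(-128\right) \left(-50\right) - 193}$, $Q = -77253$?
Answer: $\frac{12675031040100}{5614860551} \approx 2257.4$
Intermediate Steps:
$U = - \frac{5614860551}{164071700}$ ($U = -9 + \left(- \frac{425679}{79300} + \frac{1311 \left(-94\right)}{\left(-128\right) \left(-50\right) - 193}\right) = -9 - \left(\frac{425679}{79300} + \frac{123234}{6400 - 193}\right) = -9 - \left(\frac{425679}{79300} + \frac{123234}{6207}\right) = -9 - \frac{4138215251}{164071700} = - \frac{5614860551}{164071700} \approx -34.222$)
$\frac{Q}{U} = - \frac{77253}{- \frac{5614860551}{164071700}} = \left(-77253\right) \left(- \frac{164071700}{5614860551}\right) = \frac{12675031040100}{5614860551}$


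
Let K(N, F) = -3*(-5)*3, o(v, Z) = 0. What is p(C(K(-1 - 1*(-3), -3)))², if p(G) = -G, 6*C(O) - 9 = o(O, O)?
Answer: 9/4 ≈ 2.2500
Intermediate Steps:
K(N, F) = 45 (K(N, F) = 15*3 = 45)
C(O) = 3/2 (C(O) = 3/2 + (⅙)*0 = 3/2 + 0 = 3/2)
p(C(K(-1 - 1*(-3), -3)))² = (-1*3/2)² = (-3/2)² = 9/4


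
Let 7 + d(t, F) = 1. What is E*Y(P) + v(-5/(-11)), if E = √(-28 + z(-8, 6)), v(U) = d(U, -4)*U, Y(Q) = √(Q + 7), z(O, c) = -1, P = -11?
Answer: -30/11 - 2*√29 ≈ -13.498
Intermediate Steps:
d(t, F) = -6 (d(t, F) = -7 + 1 = -6)
Y(Q) = √(7 + Q)
v(U) = -6*U
E = I*√29 (E = √(-28 - 1) = √(-29) = I*√29 ≈ 5.3852*I)
E*Y(P) + v(-5/(-11)) = (I*√29)*√(7 - 11) - (-30)/(-11) = (I*√29)*√(-4) - (-30)*(-1)/11 = (I*√29)*(2*I) - 6*5/11 = -2*√29 - 30/11 = -30/11 - 2*√29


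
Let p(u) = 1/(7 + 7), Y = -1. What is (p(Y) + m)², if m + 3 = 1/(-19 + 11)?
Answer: 29241/3136 ≈ 9.3243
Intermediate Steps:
p(u) = 1/14
m = -25/8 (m = -3 + 1/(-19 + 11) = -3 + 1/(-8) = -3 - ⅛ = -25/8 ≈ -3.1250)
(p(Y) + m)² = (1/14 - 25/8)² = (-171/56)² = 29241/3136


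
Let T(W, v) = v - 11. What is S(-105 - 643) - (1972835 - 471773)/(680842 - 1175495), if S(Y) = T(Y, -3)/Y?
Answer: 564859759/185000222 ≈ 3.0533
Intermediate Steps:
T(W, v) = -11 + v
S(Y) = -14/Y (S(Y) = (-11 - 3)/Y = -14/Y)
S(-105 - 643) - (1972835 - 471773)/(680842 - 1175495) = -14/(-105 - 643) - (1972835 - 471773)/(680842 - 1175495) = -14/(-748) - 1501062/(-494653) = -14*(-1/748) - 1501062*(-1)/494653 = 7/374 - 1*(-1501062/494653) = 7/374 + 1501062/494653 = 564859759/185000222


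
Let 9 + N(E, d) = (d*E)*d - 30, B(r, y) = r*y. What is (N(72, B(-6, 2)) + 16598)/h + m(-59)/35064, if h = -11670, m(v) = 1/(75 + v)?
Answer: -2517780263/1091191680 ≈ -2.3074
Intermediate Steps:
N(E, d) = -39 + E*d**2 (N(E, d) = -9 + ((d*E)*d - 30) = -9 + ((E*d)*d - 30) = -9 + (E*d**2 - 30) = -9 + (-30 + E*d**2) = -39 + E*d**2)
(N(72, B(-6, 2)) + 16598)/h + m(-59)/35064 = ((-39 + 72*(-6*2)**2) + 16598)/(-11670) + 1/((75 - 59)*35064) = ((-39 + 72*(-12)**2) + 16598)*(-1/11670) + (1/35064)/16 = ((-39 + 72*144) + 16598)*(-1/11670) + (1/16)*(1/35064) = ((-39 + 10368) + 16598)*(-1/11670) + 1/561024 = (10329 + 16598)*(-1/11670) + 1/561024 = 26927*(-1/11670) + 1/561024 = -26927/11670 + 1/561024 = -2517780263/1091191680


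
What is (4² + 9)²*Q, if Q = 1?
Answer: 625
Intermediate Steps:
(4² + 9)²*Q = (4² + 9)²*1 = (16 + 9)²*1 = 25²*1 = 625*1 = 625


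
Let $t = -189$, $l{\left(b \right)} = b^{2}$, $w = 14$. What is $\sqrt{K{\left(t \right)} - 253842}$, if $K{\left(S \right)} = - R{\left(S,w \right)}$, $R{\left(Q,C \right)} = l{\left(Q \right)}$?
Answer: $i \sqrt{289563} \approx 538.11 i$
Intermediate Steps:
$R{\left(Q,C \right)} = Q^{2}$
$K{\left(S \right)} = - S^{2}$
$\sqrt{K{\left(t \right)} - 253842} = \sqrt{- \left(-189\right)^{2} - 253842} = \sqrt{\left(-1\right) 35721 - 253842} = \sqrt{-35721 - 253842} = \sqrt{-289563} = i \sqrt{289563}$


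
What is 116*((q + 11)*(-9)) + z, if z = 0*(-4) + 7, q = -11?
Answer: 7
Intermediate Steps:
z = 7 (z = 0 + 7 = 7)
116*((q + 11)*(-9)) + z = 116*((-11 + 11)*(-9)) + 7 = 116*(0*(-9)) + 7 = 116*0 + 7 = 0 + 7 = 7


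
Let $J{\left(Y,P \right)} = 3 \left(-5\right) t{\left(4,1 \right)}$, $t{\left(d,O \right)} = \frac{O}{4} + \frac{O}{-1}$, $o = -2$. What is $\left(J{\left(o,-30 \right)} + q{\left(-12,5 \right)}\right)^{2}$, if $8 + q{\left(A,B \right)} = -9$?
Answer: $\frac{529}{16} \approx 33.063$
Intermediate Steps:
$q{\left(A,B \right)} = -17$ ($q{\left(A,B \right)} = -8 - 9 = -17$)
$t{\left(d,O \right)} = - \frac{3 O}{4}$ ($t{\left(d,O \right)} = O \frac{1}{4} + O \left(-1\right) = \frac{O}{4} - O = - \frac{3 O}{4}$)
$J{\left(Y,P \right)} = \frac{45}{4}$ ($J{\left(Y,P \right)} = 3 \left(-5\right) \left(\left(- \frac{3}{4}\right) 1\right) = \left(-15\right) \left(- \frac{3}{4}\right) = \frac{45}{4}$)
$\left(J{\left(o,-30 \right)} + q{\left(-12,5 \right)}\right)^{2} = \left(\frac{45}{4} - 17\right)^{2} = \left(- \frac{23}{4}\right)^{2} = \frac{529}{16}$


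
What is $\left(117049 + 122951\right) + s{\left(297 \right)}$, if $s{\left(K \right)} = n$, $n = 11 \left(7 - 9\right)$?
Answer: $239978$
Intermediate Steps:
$n = -22$ ($n = 11 \left(-2\right) = -22$)
$s{\left(K \right)} = -22$
$\left(117049 + 122951\right) + s{\left(297 \right)} = \left(117049 + 122951\right) - 22 = 240000 - 22 = 239978$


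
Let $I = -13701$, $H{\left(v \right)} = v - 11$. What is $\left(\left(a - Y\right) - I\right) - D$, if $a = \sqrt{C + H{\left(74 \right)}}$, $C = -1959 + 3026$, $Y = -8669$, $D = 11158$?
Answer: $11212 + \sqrt{1130} \approx 11246.0$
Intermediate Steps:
$H{\left(v \right)} = -11 + v$ ($H{\left(v \right)} = v - 11 = -11 + v$)
$C = 1067$
$a = \sqrt{1130}$ ($a = \sqrt{1067 + \left(-11 + 74\right)} = \sqrt{1067 + 63} = \sqrt{1130} \approx 33.615$)
$\left(\left(a - Y\right) - I\right) - D = \left(\left(\sqrt{1130} - -8669\right) - -13701\right) - 11158 = \left(\left(\sqrt{1130} + 8669\right) + 13701\right) - 11158 = \left(\left(8669 + \sqrt{1130}\right) + 13701\right) - 11158 = \left(22370 + \sqrt{1130}\right) - 11158 = 11212 + \sqrt{1130}$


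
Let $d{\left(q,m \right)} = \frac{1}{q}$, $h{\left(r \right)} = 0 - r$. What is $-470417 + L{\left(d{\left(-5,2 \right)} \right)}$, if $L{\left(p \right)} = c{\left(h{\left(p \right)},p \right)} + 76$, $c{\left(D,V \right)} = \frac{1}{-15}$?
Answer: $- \frac{7055116}{15} \approx -4.7034 \cdot 10^{5}$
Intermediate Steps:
$h{\left(r \right)} = - r$
$c{\left(D,V \right)} = - \frac{1}{15}$
$L{\left(p \right)} = \frac{1139}{15}$ ($L{\left(p \right)} = - \frac{1}{15} + 76 = \frac{1139}{15}$)
$-470417 + L{\left(d{\left(-5,2 \right)} \right)} = -470417 + \frac{1139}{15} = - \frac{7055116}{15}$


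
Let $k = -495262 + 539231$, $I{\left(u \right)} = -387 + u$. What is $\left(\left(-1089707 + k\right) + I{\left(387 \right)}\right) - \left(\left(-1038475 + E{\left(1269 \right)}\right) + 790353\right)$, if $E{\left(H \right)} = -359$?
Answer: $-797257$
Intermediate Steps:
$k = 43969$
$\left(\left(-1089707 + k\right) + I{\left(387 \right)}\right) - \left(\left(-1038475 + E{\left(1269 \right)}\right) + 790353\right) = \left(\left(-1089707 + 43969\right) + \left(-387 + 387\right)\right) - \left(\left(-1038475 - 359\right) + 790353\right) = \left(-1045738 + 0\right) - \left(-1038834 + 790353\right) = -1045738 - -248481 = -1045738 + 248481 = -797257$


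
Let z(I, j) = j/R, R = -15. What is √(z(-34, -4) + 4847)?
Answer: √1090635/15 ≈ 69.622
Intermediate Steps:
z(I, j) = -j/15 (z(I, j) = j/(-15) = j*(-1/15) = -j/15)
√(z(-34, -4) + 4847) = √(-1/15*(-4) + 4847) = √(4/15 + 4847) = √(72709/15) = √1090635/15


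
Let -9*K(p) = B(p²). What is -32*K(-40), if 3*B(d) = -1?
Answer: -32/27 ≈ -1.1852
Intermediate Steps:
B(d) = -⅓ (B(d) = (⅓)*(-1) = -⅓)
K(p) = 1/27 (K(p) = -⅑*(-⅓) = 1/27)
-32*K(-40) = -32*1/27 = -32/27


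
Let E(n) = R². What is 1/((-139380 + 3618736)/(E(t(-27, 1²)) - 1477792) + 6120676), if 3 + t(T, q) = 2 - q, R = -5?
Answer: 1477767/9044929531136 ≈ 1.6338e-7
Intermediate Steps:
t(T, q) = -1 - q (t(T, q) = -3 + (2 - q) = -1 - q)
E(n) = 25 (E(n) = (-5)² = 25)
1/((-139380 + 3618736)/(E(t(-27, 1²)) - 1477792) + 6120676) = 1/((-139380 + 3618736)/(25 - 1477792) + 6120676) = 1/(3479356/(-1477767) + 6120676) = 1/(3479356*(-1/1477767) + 6120676) = 1/(-3479356/1477767 + 6120676) = 1/(9044929531136/1477767) = 1477767/9044929531136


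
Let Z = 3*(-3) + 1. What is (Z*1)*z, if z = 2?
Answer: -16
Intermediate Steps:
Z = -8 (Z = -9 + 1 = -8)
(Z*1)*z = -8*1*2 = -8*2 = -16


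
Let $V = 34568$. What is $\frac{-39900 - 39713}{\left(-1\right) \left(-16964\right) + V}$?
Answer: $- \frac{79613}{51532} \approx -1.5449$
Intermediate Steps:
$\frac{-39900 - 39713}{\left(-1\right) \left(-16964\right) + V} = \frac{-39900 - 39713}{\left(-1\right) \left(-16964\right) + 34568} = - \frac{79613}{16964 + 34568} = - \frac{79613}{51532}$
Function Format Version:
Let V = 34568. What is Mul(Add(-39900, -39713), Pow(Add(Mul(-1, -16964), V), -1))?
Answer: Rational(-79613, 51532) ≈ -1.5449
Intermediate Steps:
Mul(Add(-39900, -39713), Pow(Add(Mul(-1, -16964), V), -1)) = Mul(Add(-39900, -39713), Pow(Add(Mul(-1, -16964), 34568), -1)) = Mul(-79613, Pow(Add(16964, 34568), -1)) = Mul(-79613, Pow(51532, -1)) = Mul(-79613, Rational(1, 51532)) = Rational(-79613, 51532)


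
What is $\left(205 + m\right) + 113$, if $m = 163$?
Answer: $481$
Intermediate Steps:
$\left(205 + m\right) + 113 = \left(205 + 163\right) + 113 = 368 + 113 = 481$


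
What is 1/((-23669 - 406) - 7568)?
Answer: -1/31643 ≈ -3.1603e-5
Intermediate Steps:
1/((-23669 - 406) - 7568) = 1/(-24075 - 7568) = 1/(-31643) = -1/31643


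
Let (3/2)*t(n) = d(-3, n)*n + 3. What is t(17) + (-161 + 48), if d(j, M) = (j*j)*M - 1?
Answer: 4835/3 ≈ 1611.7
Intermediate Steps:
d(j, M) = -1 + M*j² (d(j, M) = j²*M - 1 = M*j² - 1 = -1 + M*j²)
t(n) = 2 + 2*n*(-1 + 9*n)/3 (t(n) = 2*((-1 + n*(-3)²)*n + 3)/3 = 2*((-1 + n*9)*n + 3)/3 = 2*((-1 + 9*n)*n + 3)/3 = 2*(n*(-1 + 9*n) + 3)/3 = 2*(3 + n*(-1 + 9*n))/3 = 2 + 2*n*(-1 + 9*n)/3)
t(17) + (-161 + 48) = (2 + (⅔)*17*(-1 + 9*17)) + (-161 + 48) = (2 + (⅔)*17*(-1 + 153)) - 113 = (2 + (⅔)*17*152) - 113 = (2 + 5168/3) - 113 = 5174/3 - 113 = 4835/3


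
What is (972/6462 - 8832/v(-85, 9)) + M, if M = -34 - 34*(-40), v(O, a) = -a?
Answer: 2485160/1077 ≈ 2307.5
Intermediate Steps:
M = 1326 (M = -34 + 1360 = 1326)
(972/6462 - 8832/v(-85, 9)) + M = (972/6462 - 8832/((-1*9))) + 1326 = (972*(1/6462) - 8832/(-9)) + 1326 = (54/359 - 8832*(-1/9)) + 1326 = (54/359 + 2944/3) + 1326 = 1057058/1077 + 1326 = 2485160/1077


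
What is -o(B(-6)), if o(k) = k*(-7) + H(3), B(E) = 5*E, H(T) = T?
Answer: -213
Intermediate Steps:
o(k) = 3 - 7*k (o(k) = k*(-7) + 3 = -7*k + 3 = 3 - 7*k)
-o(B(-6)) = -(3 - 35*(-6)) = -(3 - 7*(-30)) = -(3 + 210) = -1*213 = -213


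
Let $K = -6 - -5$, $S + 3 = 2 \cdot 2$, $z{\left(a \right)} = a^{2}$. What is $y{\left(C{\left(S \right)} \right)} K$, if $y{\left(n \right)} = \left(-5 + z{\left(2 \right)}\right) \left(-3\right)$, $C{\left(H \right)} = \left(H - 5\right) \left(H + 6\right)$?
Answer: $-3$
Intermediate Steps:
$S = 1$ ($S = -3 + 2 \cdot 2 = -3 + 4 = 1$)
$C{\left(H \right)} = \left(-5 + H\right) \left(6 + H\right)$
$y{\left(n \right)} = 3$ ($y{\left(n \right)} = \left(-5 + 2^{2}\right) \left(-3\right) = \left(-5 + 4\right) \left(-3\right) = \left(-1\right) \left(-3\right) = 3$)
$K = -1$ ($K = -6 + 5 = -1$)
$y{\left(C{\left(S \right)} \right)} K = 3 \left(-1\right) = -3$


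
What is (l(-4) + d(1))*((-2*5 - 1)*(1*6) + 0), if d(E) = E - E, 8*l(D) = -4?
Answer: 33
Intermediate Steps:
l(D) = -1/2 (l(D) = (1/8)*(-4) = -1/2)
d(E) = 0
(l(-4) + d(1))*((-2*5 - 1)*(1*6) + 0) = (-1/2 + 0)*((-2*5 - 1)*(1*6) + 0) = -((-10 - 1)*6 + 0)/2 = -(-11*6 + 0)/2 = -(-66 + 0)/2 = -1/2*(-66) = 33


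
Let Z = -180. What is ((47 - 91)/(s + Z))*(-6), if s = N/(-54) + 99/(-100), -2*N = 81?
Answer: -1100/751 ≈ -1.4647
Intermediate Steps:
N = -81/2 (N = -½*81 = -81/2 ≈ -40.500)
s = -6/25 (s = -81/2/(-54) + 99/(-100) = -81/2*(-1/54) + 99*(-1/100) = ¾ - 99/100 = -6/25 ≈ -0.24000)
((47 - 91)/(s + Z))*(-6) = ((47 - 91)/(-6/25 - 180))*(-6) = (-44/(-4506/25))*(-6) = -25/4506*(-44)*(-6) = (550/2253)*(-6) = -1100/751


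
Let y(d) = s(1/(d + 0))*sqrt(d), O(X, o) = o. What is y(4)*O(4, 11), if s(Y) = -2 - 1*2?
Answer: -88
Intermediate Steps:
s(Y) = -4 (s(Y) = -2 - 2 = -4)
y(d) = -4*sqrt(d)
y(4)*O(4, 11) = -4*sqrt(4)*11 = -4*2*11 = -8*11 = -88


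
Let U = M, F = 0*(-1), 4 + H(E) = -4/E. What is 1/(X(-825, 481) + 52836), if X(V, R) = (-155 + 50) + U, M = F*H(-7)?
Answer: 1/52731 ≈ 1.8964e-5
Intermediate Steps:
H(E) = -4 - 4/E
F = 0
M = 0 (M = 0*(-4 - 4/(-7)) = 0*(-4 - 4*(-⅐)) = 0*(-4 + 4/7) = 0*(-24/7) = 0)
U = 0
X(V, R) = -105 (X(V, R) = (-155 + 50) + 0 = -105 + 0 = -105)
1/(X(-825, 481) + 52836) = 1/(-105 + 52836) = 1/52731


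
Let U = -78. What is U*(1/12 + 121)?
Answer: -18889/2 ≈ -9444.5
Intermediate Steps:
U*(1/12 + 121) = -78*(1/12 + 121) = -78*1453/12 = -18889/2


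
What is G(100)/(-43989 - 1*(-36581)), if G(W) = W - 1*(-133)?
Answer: -233/7408 ≈ -0.031452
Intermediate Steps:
G(W) = 133 + W (G(W) = W + 133 = 133 + W)
G(100)/(-43989 - 1*(-36581)) = (133 + 100)/(-43989 - 1*(-36581)) = 233/(-43989 + 36581) = 233/(-7408) = 233*(-1/7408) = -233/7408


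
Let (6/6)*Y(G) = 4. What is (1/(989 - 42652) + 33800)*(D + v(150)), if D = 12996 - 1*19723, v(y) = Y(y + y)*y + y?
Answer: -8416867577823/41663 ≈ -2.0202e+8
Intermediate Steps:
Y(G) = 4
v(y) = 5*y (v(y) = 4*y + y = 5*y)
D = -6727 (D = 12996 - 19723 = -6727)
(1/(989 - 42652) + 33800)*(D + v(150)) = (1/(989 - 42652) + 33800)*(-6727 + 5*150) = (1/(-41663) + 33800)*(-6727 + 750) = (-1/41663 + 33800)*(-5977) = (1408209399/41663)*(-5977) = -8416867577823/41663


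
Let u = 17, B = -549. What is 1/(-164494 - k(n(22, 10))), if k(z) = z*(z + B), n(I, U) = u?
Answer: -1/155450 ≈ -6.4329e-6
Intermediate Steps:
n(I, U) = 17
k(z) = z*(-549 + z) (k(z) = z*(z - 549) = z*(-549 + z))
1/(-164494 - k(n(22, 10))) = 1/(-164494 - 17*(-549 + 17)) = 1/(-164494 - 17*(-532)) = 1/(-164494 - 1*(-9044)) = 1/(-164494 + 9044) = 1/(-155450) = -1/155450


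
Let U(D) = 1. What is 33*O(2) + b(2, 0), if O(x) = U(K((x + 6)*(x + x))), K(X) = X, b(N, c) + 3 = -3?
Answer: 27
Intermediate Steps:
b(N, c) = -6 (b(N, c) = -3 - 3 = -6)
O(x) = 1
33*O(2) + b(2, 0) = 33*1 - 6 = 33 - 6 = 27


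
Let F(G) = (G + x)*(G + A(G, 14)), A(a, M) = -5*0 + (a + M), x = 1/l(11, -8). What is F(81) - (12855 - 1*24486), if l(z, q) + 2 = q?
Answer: 129347/5 ≈ 25869.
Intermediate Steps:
l(z, q) = -2 + q
x = -1/10 (x = 1/(-2 - 8) = 1/(-10) = -1/10 ≈ -0.10000)
A(a, M) = M + a (A(a, M) = 0 + (M + a) = M + a)
F(G) = (14 + 2*G)*(-1/10 + G) (F(G) = (G - 1/10)*(G + (14 + G)) = (-1/10 + G)*(14 + 2*G) = (14 + 2*G)*(-1/10 + G))
F(81) - (12855 - 1*24486) = (-7/5 + 2*81**2 + (69/5)*81) - (12855 - 1*24486) = (-7/5 + 2*6561 + 5589/5) - (12855 - 24486) = (-7/5 + 13122 + 5589/5) - 1*(-11631) = 71192/5 + 11631 = 129347/5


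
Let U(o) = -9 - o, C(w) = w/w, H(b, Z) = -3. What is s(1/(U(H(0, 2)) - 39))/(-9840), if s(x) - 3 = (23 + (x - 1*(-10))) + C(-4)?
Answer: -104/27675 ≈ -0.0037579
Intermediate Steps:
C(w) = 1
s(x) = 37 + x (s(x) = 3 + ((23 + (x - 1*(-10))) + 1) = 3 + ((23 + (x + 10)) + 1) = 3 + ((23 + (10 + x)) + 1) = 3 + ((33 + x) + 1) = 3 + (34 + x) = 37 + x)
s(1/(U(H(0, 2)) - 39))/(-9840) = (37 + 1/((-9 - 1*(-3)) - 39))/(-9840) = (37 + 1/((-9 + 3) - 39))*(-1/9840) = (37 + 1/(-6 - 39))*(-1/9840) = (37 + 1/(-45))*(-1/9840) = (37 - 1/45)*(-1/9840) = (1664/45)*(-1/9840) = -104/27675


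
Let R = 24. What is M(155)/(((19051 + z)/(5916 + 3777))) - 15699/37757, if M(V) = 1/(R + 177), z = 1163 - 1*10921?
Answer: -9652691202/23508678667 ≈ -0.41060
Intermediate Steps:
z = -9758 (z = 1163 - 10921 = -9758)
M(V) = 1/201 (M(V) = 1/(24 + 177) = 1/201)
M(155)/(((19051 + z)/(5916 + 3777))) - 15699/37757 = 1/(201*(((19051 - 9758)/(5916 + 3777)))) - 15699/37757 = 1/(201*((9293/9693))) - 15699*1/37757 = 1/(201*((9293*(1/9693)))) - 15699/37757 = 1/(201*(9293/9693)) - 15699/37757 = (1/201)*(9693/9293) - 15699/37757 = 3231/622631 - 15699/37757 = -9652691202/23508678667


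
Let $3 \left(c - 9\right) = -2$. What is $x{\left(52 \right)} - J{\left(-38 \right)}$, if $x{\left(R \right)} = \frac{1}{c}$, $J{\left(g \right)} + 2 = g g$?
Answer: $- \frac{36047}{25} \approx -1441.9$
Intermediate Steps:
$c = \frac{25}{3}$ ($c = 9 + \frac{1}{3} \left(-2\right) = 9 - \frac{2}{3} = \frac{25}{3} \approx 8.3333$)
$J{\left(g \right)} = -2 + g^{2}$ ($J{\left(g \right)} = -2 + g g = -2 + g^{2}$)
$x{\left(R \right)} = \frac{3}{25}$ ($x{\left(R \right)} = \frac{1}{\frac{25}{3}} = \frac{3}{25}$)
$x{\left(52 \right)} - J{\left(-38 \right)} = \frac{3}{25} - \left(-2 + \left(-38\right)^{2}\right) = \frac{3}{25} - \left(-2 + 1444\right) = \frac{3}{25} - 1442 = - \frac{36047}{25}$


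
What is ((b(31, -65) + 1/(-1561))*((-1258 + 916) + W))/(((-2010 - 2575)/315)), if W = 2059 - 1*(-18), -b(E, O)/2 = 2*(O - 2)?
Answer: -6532488405/204491 ≈ -31945.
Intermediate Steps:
b(E, O) = 8 - 4*O (b(E, O) = -4*(O - 2) = -4*(-2 + O) = -2*(-4 + 2*O) = 8 - 4*O)
W = 2077 (W = 2059 + 18 = 2077)
((b(31, -65) + 1/(-1561))*((-1258 + 916) + W))/(((-2010 - 2575)/315)) = (((8 - 4*(-65)) + 1/(-1561))*((-1258 + 916) + 2077))/(((-2010 - 2575)/315)) = (((8 + 260) - 1/1561)*(-342 + 2077))/((-4585*1/315)) = ((268 - 1/1561)*1735)/(-131/9) = ((418347/1561)*1735)*(-9/131) = (725832045/1561)*(-9/131) = -6532488405/204491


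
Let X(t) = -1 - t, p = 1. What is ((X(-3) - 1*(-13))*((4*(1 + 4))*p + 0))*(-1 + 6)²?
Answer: 7500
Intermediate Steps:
((X(-3) - 1*(-13))*((4*(1 + 4))*p + 0))*(-1 + 6)² = (((-1 - 1*(-3)) - 1*(-13))*((4*(1 + 4))*1 + 0))*(-1 + 6)² = (((-1 + 3) + 13)*((4*5)*1 + 0))*5² = ((2 + 13)*(20*1 + 0))*25 = (15*(20 + 0))*25 = (15*20)*25 = 300*25 = 7500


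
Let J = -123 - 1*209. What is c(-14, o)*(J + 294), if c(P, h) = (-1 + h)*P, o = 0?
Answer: -532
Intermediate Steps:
c(P, h) = P*(-1 + h)
J = -332 (J = -123 - 209 = -332)
c(-14, o)*(J + 294) = (-14*(-1 + 0))*(-332 + 294) = -14*(-1)*(-38) = 14*(-38) = -532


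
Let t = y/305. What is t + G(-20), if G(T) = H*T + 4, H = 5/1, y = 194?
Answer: -29086/305 ≈ -95.364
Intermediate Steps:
H = 5 (H = 5*1 = 5)
t = 194/305 ≈ 0.63607
G(T) = 4 + 5*T (G(T) = 5*T + 4 = 4 + 5*T)
t + G(-20) = 194/305 + (4 + 5*(-20)) = 194/305 + (4 - 100) = 194/305 - 96 = -29086/305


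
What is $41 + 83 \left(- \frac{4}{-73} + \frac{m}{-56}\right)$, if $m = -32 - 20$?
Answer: $\frac{125317}{1022} \approx 122.62$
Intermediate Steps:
$m = -52$ ($m = -32 - 20 = -52$)
$41 + 83 \left(- \frac{4}{-73} + \frac{m}{-56}\right) = 41 + 83 \left(- \frac{4}{-73} - \frac{52}{-56}\right) = 41 + 83 \left(\left(-4\right) \left(- \frac{1}{73}\right) - - \frac{13}{14}\right) = 41 + 83 \left(\frac{4}{73} + \frac{13}{14}\right) = 41 + 83 \cdot \frac{1005}{1022} = 41 + \frac{83415}{1022} = \frac{125317}{1022}$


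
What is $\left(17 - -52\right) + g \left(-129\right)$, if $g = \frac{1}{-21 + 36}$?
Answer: $\frac{302}{5} \approx 60.4$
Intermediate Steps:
$g = \frac{1}{15} \approx 0.066667$
$\left(17 - -52\right) + g \left(-129\right) = \left(17 - -52\right) + \frac{1}{15} \left(-129\right) = \left(17 + 52\right) - \frac{43}{5} = 69 - \frac{43}{5} = \frac{302}{5}$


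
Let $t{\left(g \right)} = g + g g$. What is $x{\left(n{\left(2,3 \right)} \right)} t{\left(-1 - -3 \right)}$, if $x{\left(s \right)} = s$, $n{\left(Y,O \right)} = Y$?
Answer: $12$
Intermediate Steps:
$t{\left(g \right)} = g + g^{2}$
$x{\left(n{\left(2,3 \right)} \right)} t{\left(-1 - -3 \right)} = 2 \left(-1 - -3\right) \left(1 - -2\right) = 2 \left(-1 + 3\right) \left(1 + \left(-1 + 3\right)\right) = 2 \cdot 2 \left(1 + 2\right) = 2 \cdot 2 \cdot 3 = 2 \cdot 6 = 12$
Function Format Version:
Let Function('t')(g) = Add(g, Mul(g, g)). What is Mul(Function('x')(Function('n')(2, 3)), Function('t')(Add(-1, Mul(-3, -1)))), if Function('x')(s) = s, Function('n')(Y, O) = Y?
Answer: 12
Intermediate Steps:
Function('t')(g) = Add(g, Pow(g, 2))
Mul(Function('x')(Function('n')(2, 3)), Function('t')(Add(-1, Mul(-3, -1)))) = Mul(2, Mul(Add(-1, Mul(-3, -1)), Add(1, Add(-1, Mul(-3, -1))))) = Mul(2, Mul(Add(-1, 3), Add(1, Add(-1, 3)))) = Mul(2, Mul(2, Add(1, 2))) = Mul(2, Mul(2, 3)) = Mul(2, 6) = 12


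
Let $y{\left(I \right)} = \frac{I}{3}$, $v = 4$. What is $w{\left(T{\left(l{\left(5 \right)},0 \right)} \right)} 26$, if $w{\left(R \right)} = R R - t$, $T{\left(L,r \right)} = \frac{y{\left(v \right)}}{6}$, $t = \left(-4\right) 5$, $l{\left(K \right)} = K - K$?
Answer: $\frac{42224}{81} \approx 521.28$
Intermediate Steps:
$l{\left(K \right)} = 0$
$y{\left(I \right)} = \frac{I}{3}$ ($y{\left(I \right)} = I \frac{1}{3} = \frac{I}{3}$)
$t = -20$
$T{\left(L,r \right)} = \frac{2}{9}$ ($T{\left(L,r \right)} = \frac{\frac{1}{3} \cdot 4}{6} = \frac{4}{3} \cdot \frac{1}{6} = \frac{2}{9}$)
$w{\left(R \right)} = 20 + R^{2}$ ($w{\left(R \right)} = R R - -20 = R^{2} + 20 = 20 + R^{2}$)
$w{\left(T{\left(l{\left(5 \right)},0 \right)} \right)} 26 = \left(20 + \left(\frac{2}{9}\right)^{2}\right) 26 = \left(20 + \frac{4}{81}\right) 26 = \frac{1624}{81} \cdot 26 = \frac{42224}{81}$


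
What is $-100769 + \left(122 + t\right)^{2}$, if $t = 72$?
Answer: $-63133$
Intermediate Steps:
$-100769 + \left(122 + t\right)^{2} = -100769 + \left(122 + 72\right)^{2} = -100769 + 194^{2} = -100769 + 37636 = -63133$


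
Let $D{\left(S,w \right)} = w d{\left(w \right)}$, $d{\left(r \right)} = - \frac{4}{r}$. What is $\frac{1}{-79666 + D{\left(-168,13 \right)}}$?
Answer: $- \frac{1}{79670} \approx -1.2552 \cdot 10^{-5}$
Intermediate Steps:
$D{\left(S,w \right)} = -4$ ($D{\left(S,w \right)} = w \left(- \frac{4}{w}\right) = -4$)
$\frac{1}{-79666 + D{\left(-168,13 \right)}} = \frac{1}{-79666 - 4} = \frac{1}{-79670} = - \frac{1}{79670}$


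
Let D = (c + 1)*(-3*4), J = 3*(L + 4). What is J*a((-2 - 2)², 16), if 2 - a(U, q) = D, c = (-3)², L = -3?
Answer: 366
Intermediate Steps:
c = 9
J = 3 (J = 3*(-3 + 4) = 3*1 = 3)
D = -120 (D = (9 + 1)*(-3*4) = 10*(-12) = -120)
a(U, q) = 122 (a(U, q) = 2 - 1*(-120) = 2 + 120 = 122)
J*a((-2 - 2)², 16) = 3*122 = 366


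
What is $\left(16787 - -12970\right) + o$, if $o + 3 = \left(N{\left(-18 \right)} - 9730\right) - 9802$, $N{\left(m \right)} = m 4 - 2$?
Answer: $10148$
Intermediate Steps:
$N{\left(m \right)} = -2 + 4 m$ ($N{\left(m \right)} = 4 m - 2 = -2 + 4 m$)
$o = -19609$ ($o = -3 + \left(\left(\left(-2 + 4 \left(-18\right)\right) - 9730\right) - 9802\right) = -3 - 19606 = -19609$)
$\left(16787 - -12970\right) + o = \left(16787 - -12970\right) - 19609 = \left(16787 + 12970\right) - 19609 = 29757 - 19609 = 10148$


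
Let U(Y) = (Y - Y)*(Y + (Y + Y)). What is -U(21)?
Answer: 0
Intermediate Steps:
U(Y) = 0 (U(Y) = 0*(Y + 2*Y) = 0*(3*Y) = 0)
-U(21) = -1*0 = 0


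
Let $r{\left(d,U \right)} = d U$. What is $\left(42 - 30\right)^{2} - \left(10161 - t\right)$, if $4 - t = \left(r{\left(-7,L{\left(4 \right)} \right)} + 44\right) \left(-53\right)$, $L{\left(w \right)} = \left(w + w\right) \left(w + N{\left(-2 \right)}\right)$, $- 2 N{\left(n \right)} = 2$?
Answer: $-16585$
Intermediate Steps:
$N{\left(n \right)} = -1$ ($N{\left(n \right)} = \left(- \frac{1}{2}\right) 2 = -1$)
$L{\left(w \right)} = 2 w \left(-1 + w\right)$ ($L{\left(w \right)} = \left(w + w\right) \left(w - 1\right) = 2 w \left(-1 + w\right)$)
$r{\left(d,U \right)} = U d$
$t = -6568$ ($t = 4 - \left(2 \cdot 4 \left(-1 + 4\right) \left(-7\right) + 44\right) \left(-53\right) = 4 - \left(2 \cdot 4 \cdot 3 \left(-7\right) + 44\right) \left(-53\right) = 4 - \left(24 \left(-7\right) + 44\right) \left(-53\right) = 4 - \left(-168 + 44\right) \left(-53\right) = 4 - \left(-124\right) \left(-53\right) = 4 - 6572 = -6568$)
$\left(42 - 30\right)^{2} - \left(10161 - t\right) = \left(42 - 30\right)^{2} - \left(10161 - -6568\right) = 12^{2} - \left(10161 + 6568\right) = 144 - 16729 = -16585$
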